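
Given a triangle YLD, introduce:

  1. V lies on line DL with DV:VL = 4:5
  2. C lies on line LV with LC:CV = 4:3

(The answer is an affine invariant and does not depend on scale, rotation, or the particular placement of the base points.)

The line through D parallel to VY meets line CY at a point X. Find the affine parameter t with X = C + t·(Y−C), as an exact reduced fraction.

t = 43/15

Choose coordinates Y = (0, 0), L = (1, 0), D = (0, 1).
1. V lies on line DL with DV:VL = 4:5 ⇒ V = (4/9, 5/9)
2. C lies on line LV with LC:CV = 4:3 ⇒ C = (43/63, 20/63)
through D parallel to VY: direction (-4/9, -5/9); meets CY at X = (-172/135, -16/27)
X = C + t·(Y−C) with t = 43/15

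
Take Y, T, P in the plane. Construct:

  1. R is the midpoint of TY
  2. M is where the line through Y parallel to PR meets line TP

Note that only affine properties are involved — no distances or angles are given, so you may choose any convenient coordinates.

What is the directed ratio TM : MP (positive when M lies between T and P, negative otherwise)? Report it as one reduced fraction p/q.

TM:MP = -2

Work in coordinates with Y = (0, 0), T = (1, 0), P = (0, 1).
1. R is the midpoint of TY ⇒ R = (1/2, 0)
2. M is where the line through Y parallel to PR meets line TP ⇒ M = (-1, 2)
M = T + t·(P−T) with t = 2, so TM:MP = t:(1−t) = 2:-1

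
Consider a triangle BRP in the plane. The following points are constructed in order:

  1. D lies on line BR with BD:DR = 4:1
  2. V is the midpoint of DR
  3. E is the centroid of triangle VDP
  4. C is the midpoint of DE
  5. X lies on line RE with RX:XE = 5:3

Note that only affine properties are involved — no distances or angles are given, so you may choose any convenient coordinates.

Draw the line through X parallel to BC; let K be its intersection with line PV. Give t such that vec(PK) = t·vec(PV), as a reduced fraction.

t = 159/200

Assign B = (0, 0), R = (1, 0), P = (0, 1) — the answer is frame-independent, so this choice is without loss of generality.
1. D lies on line BR with BD:DR = 4:1 ⇒ D = (4/5, 0)
2. V is the midpoint of DR ⇒ V = (9/10, 0)
3. E is the centroid of triangle VDP ⇒ E = (17/30, 1/3)
4. C is the midpoint of DE ⇒ C = (41/60, 1/6)
5. X lies on line RE with RX:XE = 5:3 ⇒ X = (35/48, 5/24)
through X parallel to BC: direction (41/60, 1/6); meets PV at K = (1431/2000, 41/200)
K = P + t·(V−P) with t = 159/200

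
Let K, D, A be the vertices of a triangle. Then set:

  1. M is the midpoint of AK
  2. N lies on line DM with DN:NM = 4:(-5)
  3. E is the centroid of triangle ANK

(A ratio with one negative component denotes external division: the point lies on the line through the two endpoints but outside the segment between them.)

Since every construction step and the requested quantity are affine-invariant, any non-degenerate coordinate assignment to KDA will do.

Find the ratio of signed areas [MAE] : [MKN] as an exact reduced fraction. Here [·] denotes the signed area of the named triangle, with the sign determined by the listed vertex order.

[MAE]:[MKN] = -1/3

Set K = (0, 0), D = (1, 0), A = (0, 1); any affine frame gives the same invariant.
1. M is the midpoint of AK ⇒ M = (0, 1/2)
2. N lies on line DM with DN:NM = 4:(-5) ⇒ N = (5, -2)
3. E is the centroid of triangle ANK ⇒ E = (5/3, -1/3)
2·[MAE] = -5/6, 2·[MKN] = 5/2
[MAE]:[MKN] = -5/6:5/2 = -1/3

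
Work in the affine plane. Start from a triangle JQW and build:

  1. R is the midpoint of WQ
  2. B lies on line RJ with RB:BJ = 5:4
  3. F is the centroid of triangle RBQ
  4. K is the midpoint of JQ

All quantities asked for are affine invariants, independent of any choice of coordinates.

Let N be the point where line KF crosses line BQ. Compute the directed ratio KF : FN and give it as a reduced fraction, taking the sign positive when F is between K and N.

KF:FN = -11/5

Assign J = (0, 0), Q = (1, 0), W = (0, 1) — the answer is frame-independent, so this choice is without loss of generality.
1. R is the midpoint of WQ ⇒ R = (1/2, 1/2)
2. B lies on line RJ with RB:BJ = 5:4 ⇒ B = (2/9, 2/9)
3. F is the centroid of triangle RBQ ⇒ F = (31/54, 13/54)
4. K is the midpoint of JQ ⇒ K = (1/2, 0)
line KF meets BQ at N = (107/198, 13/99)
F = K + t·(N−K) with t = 11/6, so KF:FN = 11/6:-5/6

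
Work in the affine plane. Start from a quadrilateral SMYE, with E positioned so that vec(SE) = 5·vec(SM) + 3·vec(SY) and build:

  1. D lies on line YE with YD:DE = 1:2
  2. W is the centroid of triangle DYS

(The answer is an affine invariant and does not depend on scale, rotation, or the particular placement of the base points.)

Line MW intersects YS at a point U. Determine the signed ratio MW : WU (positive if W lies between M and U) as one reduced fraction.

MW:WU = 4/5

Set S = (0, 0), M = (1, 0), Y = (0, 1), E = (5, 3); any affine frame gives the same invariant.
1. D lies on line YE with YD:DE = 1:2 ⇒ D = (5/3, 5/3)
2. W is the centroid of triangle DYS ⇒ W = (5/9, 8/9)
line MW meets YS at U = (0, 2)
W = M + t·(U−M) with t = 4/9, so MW:WU = 4/9:5/9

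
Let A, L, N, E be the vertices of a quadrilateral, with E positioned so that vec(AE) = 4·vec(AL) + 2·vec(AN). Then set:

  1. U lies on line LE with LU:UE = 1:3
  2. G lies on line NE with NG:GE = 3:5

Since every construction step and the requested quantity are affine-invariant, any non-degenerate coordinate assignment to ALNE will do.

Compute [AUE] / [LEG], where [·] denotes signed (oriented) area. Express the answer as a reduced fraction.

[AUE]:[LEG] = 12/25

Assign A = (0, 0), L = (1, 0), N = (0, 1), E = (4, 2) — the answer is frame-independent, so this choice is without loss of generality.
1. U lies on line LE with LU:UE = 1:3 ⇒ U = (7/4, 1/2)
2. G lies on line NE with NG:GE = 3:5 ⇒ G = (3/2, 11/8)
2·[AUE] = 3/2, 2·[LEG] = 25/8
[AUE]:[LEG] = 3/2:25/8 = 12/25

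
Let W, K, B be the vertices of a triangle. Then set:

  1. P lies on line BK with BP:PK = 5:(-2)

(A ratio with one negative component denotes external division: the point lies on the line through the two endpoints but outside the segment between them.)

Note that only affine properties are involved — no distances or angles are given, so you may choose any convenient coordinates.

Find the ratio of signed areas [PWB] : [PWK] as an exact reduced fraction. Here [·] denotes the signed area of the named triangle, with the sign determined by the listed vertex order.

[PWB]:[PWK] = 5/2

Assign W = (0, 0), K = (1, 0), B = (0, 1) — the answer is frame-independent, so this choice is without loss of generality.
1. P lies on line BK with BP:PK = 5:(-2) ⇒ P = (5/3, -2/3)
2·[PWB] = -5/3, 2·[PWK] = -2/3
[PWB]:[PWK] = -5/3:-2/3 = 5/2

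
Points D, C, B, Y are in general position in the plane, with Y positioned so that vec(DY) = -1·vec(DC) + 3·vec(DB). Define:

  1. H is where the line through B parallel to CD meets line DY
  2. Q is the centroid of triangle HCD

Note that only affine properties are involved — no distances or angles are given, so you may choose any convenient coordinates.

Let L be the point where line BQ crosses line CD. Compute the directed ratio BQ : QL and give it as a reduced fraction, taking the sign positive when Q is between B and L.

Choose coordinates D = (0, 0), C = (1, 0), B = (0, 1), Y = (-1, 3).
1. H is where the line through B parallel to CD meets line DY ⇒ H = (-1/3, 1)
2. Q is the centroid of triangle HCD ⇒ Q = (2/9, 1/3)
line BQ meets CD at L = (1/3, 0)
Q = B + t·(L−B) with t = 2/3, so BQ:QL = 2/3:1/3

BQ:QL = 2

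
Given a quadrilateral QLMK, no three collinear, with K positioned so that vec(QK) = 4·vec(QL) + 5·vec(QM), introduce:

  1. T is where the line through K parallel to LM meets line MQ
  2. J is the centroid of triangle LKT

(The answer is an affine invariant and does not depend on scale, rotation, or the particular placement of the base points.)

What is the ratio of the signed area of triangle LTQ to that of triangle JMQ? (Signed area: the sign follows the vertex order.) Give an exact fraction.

[LTQ]:[JMQ] = 27/5

Assign Q = (0, 0), L = (1, 0), M = (0, 1), K = (4, 5) — the answer is frame-independent, so this choice is without loss of generality.
1. T is where the line through K parallel to LM meets line MQ ⇒ T = (0, 9)
2. J is the centroid of triangle LKT ⇒ J = (5/3, 14/3)
2·[LTQ] = 9, 2·[JMQ] = 5/3
[LTQ]:[JMQ] = 9:5/3 = 27/5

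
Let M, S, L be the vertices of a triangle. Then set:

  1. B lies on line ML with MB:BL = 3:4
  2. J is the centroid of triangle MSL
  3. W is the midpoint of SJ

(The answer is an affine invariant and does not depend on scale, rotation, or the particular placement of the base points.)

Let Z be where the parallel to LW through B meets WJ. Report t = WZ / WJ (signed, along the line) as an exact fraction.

Work in coordinates with M = (0, 0), S = (1, 0), L = (0, 1).
1. B lies on line ML with MB:BL = 3:4 ⇒ B = (0, 3/7)
2. J is the centroid of triangle MSL ⇒ J = (1/3, 1/3)
3. W is the midpoint of SJ ⇒ W = (2/3, 1/6)
through B parallel to LW: direction (2/3, -5/6); meets WJ at Z = (-2/21, 23/42)
Z = W + t·(J−W) with t = 16/7

t = 16/7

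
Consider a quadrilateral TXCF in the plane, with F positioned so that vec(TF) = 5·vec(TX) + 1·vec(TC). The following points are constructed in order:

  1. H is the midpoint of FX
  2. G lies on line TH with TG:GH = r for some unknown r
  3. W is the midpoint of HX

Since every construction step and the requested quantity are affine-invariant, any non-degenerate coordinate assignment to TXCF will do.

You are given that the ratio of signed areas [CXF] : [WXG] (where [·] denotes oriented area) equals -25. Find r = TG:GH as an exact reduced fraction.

r = 1/4

Choose coordinates T = (0, 0), X = (1, 0), C = (0, 1), F = (5, 1).
1. H is the midpoint of FX ⇒ H = (3, 1/2)
2. With TG:GH = r, write λ = r/(r+1) so G = T + λ·(H−T); G is affine-linear in λ
3. W is the midpoint of HX ⇒ W = (2, 1/4)
Every point depending on G is an affine combination of G and λ-independent points, so each such coordinate is linear in λ; the λ² term in each signed area is a multiple of (H−T)×(H−T) = 0, so 2·[CXF] and 2·[WXG] are each linear in λ. Evaluating at λ=0 and λ=1:
  2·[CXF] = 5,   2·[WXG] = 1/4·λ − 1/4
So [CXF]:[WXG] = (5) / (1/4·λ − 1/4). Setting this equal to -25:
  5 = -25·(1/4·λ − 1/4)  ⇒  λ = 1/5
Then r = λ/(1−λ) = (1/5)/(4/5) = 1/4. Check: with r = 1/4, G = (3/5, 1/10) and [CXF]:[WXG] = -25 as required.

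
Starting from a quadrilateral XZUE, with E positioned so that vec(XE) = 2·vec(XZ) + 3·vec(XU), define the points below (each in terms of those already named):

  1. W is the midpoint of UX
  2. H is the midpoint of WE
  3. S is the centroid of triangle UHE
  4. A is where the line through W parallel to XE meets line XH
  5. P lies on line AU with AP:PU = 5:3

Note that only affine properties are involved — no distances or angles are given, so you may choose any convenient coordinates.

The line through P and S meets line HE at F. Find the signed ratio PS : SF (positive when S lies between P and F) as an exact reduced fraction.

Set X = (0, 0), Z = (1, 0), U = (0, 1), E = (2, 3); any affine frame gives the same invariant.
1. W is the midpoint of UX ⇒ W = (0, 1/2)
2. H is the midpoint of WE ⇒ H = (1, 7/4)
3. S is the centroid of triangle UHE ⇒ S = (1, 23/12)
4. A is where the line through W parallel to XE meets line XH ⇒ A = (2, 7/2)
5. P lies on line AU with AP:PU = 5:3 ⇒ P = (3/4, 31/16)
line PS meets HE at F = (9/8, 61/32)
S = P + t·(F−P) with t = 2/3, so PS:SF = 2/3:1/3

PS:SF = 2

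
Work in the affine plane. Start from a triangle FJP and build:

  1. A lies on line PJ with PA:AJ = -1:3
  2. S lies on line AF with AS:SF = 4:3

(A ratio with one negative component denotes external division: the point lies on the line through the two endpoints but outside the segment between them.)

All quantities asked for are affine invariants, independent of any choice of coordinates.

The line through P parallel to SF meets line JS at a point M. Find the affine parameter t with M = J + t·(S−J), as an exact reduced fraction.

Set F = (0, 0), J = (1, 0), P = (0, 1); any affine frame gives the same invariant.
1. A lies on line PJ with PA:AJ = -1:3 ⇒ A = (-1/2, 3/2)
2. S lies on line AF with AS:SF = 4:3 ⇒ S = (-3/14, 9/14)
through P parallel to SF: direction (3/14, -9/14); meets JS at M = (4/21, 3/7)
M = J + t·(S−J) with t = 2/3

t = 2/3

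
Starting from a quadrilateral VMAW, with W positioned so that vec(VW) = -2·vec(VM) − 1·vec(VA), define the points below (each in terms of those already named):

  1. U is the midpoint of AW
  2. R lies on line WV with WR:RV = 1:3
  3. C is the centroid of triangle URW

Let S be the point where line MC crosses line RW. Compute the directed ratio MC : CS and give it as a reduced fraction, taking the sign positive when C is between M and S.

MC:CS = -4

Choose coordinates V = (0, 0), M = (1, 0), A = (0, 1), W = (-2, -1).
1. U is the midpoint of AW ⇒ U = (-1, 0)
2. R lies on line WV with WR:RV = 1:3 ⇒ R = (-3/2, -3/4)
3. C is the centroid of triangle URW ⇒ C = (-3/2, -7/12)
line MC meets RW at S = (-7/8, -7/16)
C = M + t·(S−M) with t = 4/3, so MC:CS = 4/3:-1/3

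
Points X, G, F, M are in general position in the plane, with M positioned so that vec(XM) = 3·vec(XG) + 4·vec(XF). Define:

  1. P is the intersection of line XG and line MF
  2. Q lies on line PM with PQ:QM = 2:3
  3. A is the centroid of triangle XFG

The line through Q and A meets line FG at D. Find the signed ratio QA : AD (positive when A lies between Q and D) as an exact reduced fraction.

Work in coordinates with X = (0, 0), G = (1, 0), F = (0, 1), M = (3, 4).
1. P is the intersection of line XG and line MF ⇒ P = (-1, 0)
2. Q lies on line PM with PQ:QM = 2:3 ⇒ Q = (3/5, 8/5)
3. A is the centroid of triangle XFG ⇒ A = (1/3, 1/3)
line QA meets FG at D = (9/23, 14/23)
A = Q + t·(D−Q) with t = 23/18, so QA:AD = 23/18:-5/18

QA:AD = -23/5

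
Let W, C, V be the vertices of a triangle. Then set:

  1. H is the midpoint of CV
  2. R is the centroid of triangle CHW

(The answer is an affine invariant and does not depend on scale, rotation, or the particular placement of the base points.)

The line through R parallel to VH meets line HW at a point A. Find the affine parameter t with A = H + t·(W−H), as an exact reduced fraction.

t = 1/3

Set W = (0, 0), C = (1, 0), V = (0, 1); any affine frame gives the same invariant.
1. H is the midpoint of CV ⇒ H = (1/2, 1/2)
2. R is the centroid of triangle CHW ⇒ R = (1/2, 1/6)
through R parallel to VH: direction (1/2, -1/2); meets HW at A = (1/3, 1/3)
A = H + t·(W−H) with t = 1/3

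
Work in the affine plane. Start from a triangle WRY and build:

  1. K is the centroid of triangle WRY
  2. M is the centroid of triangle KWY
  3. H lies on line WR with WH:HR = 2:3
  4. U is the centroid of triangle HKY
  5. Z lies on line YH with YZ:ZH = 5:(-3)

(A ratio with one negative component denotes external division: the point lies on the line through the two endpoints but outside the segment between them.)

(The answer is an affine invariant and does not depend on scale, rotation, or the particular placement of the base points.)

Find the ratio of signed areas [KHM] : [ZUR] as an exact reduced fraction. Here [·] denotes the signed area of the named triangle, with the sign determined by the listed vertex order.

[KHM]:[ZUR] = 1/17

Work in coordinates with W = (0, 0), R = (1, 0), Y = (0, 1).
1. K is the centroid of triangle WRY ⇒ K = (1/3, 1/3)
2. M is the centroid of triangle KWY ⇒ M = (1/9, 4/9)
3. H lies on line WR with WH:HR = 2:3 ⇒ H = (2/5, 0)
4. U is the centroid of triangle HKY ⇒ U = (11/45, 4/9)
5. Z lies on line YH with YZ:ZH = 5:(-3) ⇒ Z = (1, -3/2)
2·[KHM] = -1/15, 2·[ZUR] = -17/15
[KHM]:[ZUR] = -1/15:-17/15 = 1/17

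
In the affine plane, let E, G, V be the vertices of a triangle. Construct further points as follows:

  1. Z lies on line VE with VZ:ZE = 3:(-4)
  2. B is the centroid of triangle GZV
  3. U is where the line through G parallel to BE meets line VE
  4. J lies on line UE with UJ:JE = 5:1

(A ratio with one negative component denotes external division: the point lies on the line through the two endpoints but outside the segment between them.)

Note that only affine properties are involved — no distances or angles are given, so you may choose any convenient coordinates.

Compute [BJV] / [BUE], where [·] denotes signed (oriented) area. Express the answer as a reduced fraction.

[BJV]:[BUE] = 11/30

Work in coordinates with E = (0, 0), G = (1, 0), V = (0, 1).
1. Z lies on line VE with VZ:ZE = 3:(-4) ⇒ Z = (0, 4)
2. B is the centroid of triangle GZV ⇒ B = (1/3, 5/3)
3. U is where the line through G parallel to BE meets line VE ⇒ U = (0, -5)
4. J lies on line UE with UJ:JE = 5:1 ⇒ J = (0, -5/6)
2·[BJV] = -11/18, 2·[BUE] = -5/3
[BJV]:[BUE] = -11/18:-5/3 = 11/30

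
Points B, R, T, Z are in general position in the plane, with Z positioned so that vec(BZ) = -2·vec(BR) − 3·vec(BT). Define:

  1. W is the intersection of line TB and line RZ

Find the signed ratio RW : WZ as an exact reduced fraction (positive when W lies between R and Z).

Set B = (0, 0), R = (1, 0), T = (0, 1), Z = (-2, -3); any affine frame gives the same invariant.
1. W is the intersection of line TB and line RZ ⇒ W = (0, -1)
W = R + t·(Z−R) with t = 1/3, so RW:WZ = t:(1−t) = 1/3:2/3

RW:WZ = 1/2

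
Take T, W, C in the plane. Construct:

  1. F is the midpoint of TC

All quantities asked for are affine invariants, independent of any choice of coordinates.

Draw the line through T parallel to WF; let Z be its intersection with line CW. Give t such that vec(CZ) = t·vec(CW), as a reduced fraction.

Set T = (0, 0), W = (1, 0), C = (0, 1); any affine frame gives the same invariant.
1. F is the midpoint of TC ⇒ F = (0, 1/2)
through T parallel to WF: direction (-1, 1/2); meets CW at Z = (2, -1)
Z = C + t·(W−C) with t = 2

t = 2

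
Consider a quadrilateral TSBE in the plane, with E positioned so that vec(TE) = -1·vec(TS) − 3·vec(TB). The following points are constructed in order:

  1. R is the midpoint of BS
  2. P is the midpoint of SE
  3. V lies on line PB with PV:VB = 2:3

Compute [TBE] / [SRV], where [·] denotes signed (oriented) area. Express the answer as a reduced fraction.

[TBE]:[SRV] = 4/3

Assign T = (0, 0), S = (1, 0), B = (0, 1), E = (-1, -3) — the answer is frame-independent, so this choice is without loss of generality.
1. R is the midpoint of BS ⇒ R = (1/2, 1/2)
2. P is the midpoint of SE ⇒ P = (0, -3/2)
3. V lies on line PB with PV:VB = 2:3 ⇒ V = (0, -1/2)
2·[TBE] = 1, 2·[SRV] = 3/4
[TBE]:[SRV] = 1:3/4 = 4/3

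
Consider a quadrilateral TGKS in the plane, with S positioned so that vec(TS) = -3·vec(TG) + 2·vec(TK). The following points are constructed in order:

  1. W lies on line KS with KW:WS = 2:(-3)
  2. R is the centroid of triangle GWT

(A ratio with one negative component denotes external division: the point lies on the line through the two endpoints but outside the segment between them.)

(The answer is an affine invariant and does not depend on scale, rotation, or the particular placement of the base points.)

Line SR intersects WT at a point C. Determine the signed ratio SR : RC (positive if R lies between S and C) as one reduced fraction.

SR:RC = 26

Set T = (0, 0), G = (1, 0), K = (0, 1), S = (-3, 2); any affine frame gives the same invariant.
1. W lies on line KS with KW:WS = 2:(-3) ⇒ W = (6, -1)
2. R is the centroid of triangle GWT ⇒ R = (7/3, -1/3)
line SR meets WT at C = (33/13, -11/26)
R = S + t·(C−S) with t = 26/27, so SR:RC = 26/27:1/27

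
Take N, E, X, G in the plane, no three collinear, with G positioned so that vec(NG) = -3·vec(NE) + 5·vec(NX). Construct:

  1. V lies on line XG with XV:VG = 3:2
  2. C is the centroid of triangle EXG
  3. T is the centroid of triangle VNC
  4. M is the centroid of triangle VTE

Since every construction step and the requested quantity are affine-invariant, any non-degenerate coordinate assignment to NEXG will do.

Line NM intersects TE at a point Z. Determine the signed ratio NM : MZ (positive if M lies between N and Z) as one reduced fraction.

NM:MZ = -295/52

Set N = (0, 0), E = (1, 0), X = (0, 1), G = (-3, 5); any affine frame gives the same invariant.
1. V lies on line XG with XV:VG = 3:2 ⇒ V = (-9/5, 17/5)
2. C is the centroid of triangle EXG ⇒ C = (-2/3, 2)
3. T is the centroid of triangle VNC ⇒ T = (-37/45, 9/5)
4. M is the centroid of triangle VTE ⇒ M = (-73/135, 26/15)
line NM meets TE at Z = (-657/1475, 2106/1475)
M = N + t·(Z−N) with t = 295/243, so NM:MZ = 295/243:-52/243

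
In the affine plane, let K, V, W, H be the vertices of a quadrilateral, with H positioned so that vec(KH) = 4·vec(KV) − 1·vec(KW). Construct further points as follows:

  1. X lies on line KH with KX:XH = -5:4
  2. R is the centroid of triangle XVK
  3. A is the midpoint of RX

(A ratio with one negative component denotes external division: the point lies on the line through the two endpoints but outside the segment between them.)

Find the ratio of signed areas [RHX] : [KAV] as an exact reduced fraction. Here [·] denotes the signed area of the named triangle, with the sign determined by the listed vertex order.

[RHX]:[KAV] = 2/5

Set K = (0, 0), V = (1, 0), W = (0, 1), H = (4, -1); any affine frame gives the same invariant.
1. X lies on line KH with KX:XH = -5:4 ⇒ X = (20, -5)
2. R is the centroid of triangle XVK ⇒ R = (7, -5/3)
3. A is the midpoint of RX ⇒ A = (27/2, -10/3)
2·[RHX] = 4/3, 2·[KAV] = 10/3
[RHX]:[KAV] = 4/3:10/3 = 2/5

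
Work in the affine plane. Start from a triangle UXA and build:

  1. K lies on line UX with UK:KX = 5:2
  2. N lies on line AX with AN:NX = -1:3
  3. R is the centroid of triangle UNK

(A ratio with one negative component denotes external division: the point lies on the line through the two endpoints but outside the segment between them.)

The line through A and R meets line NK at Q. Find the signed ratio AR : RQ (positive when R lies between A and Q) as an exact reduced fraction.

AR:RQ = -7/5

Choose coordinates U = (0, 0), X = (1, 0), A = (0, 1).
1. K lies on line UX with UK:KX = 5:2 ⇒ K = (5/7, 0)
2. N lies on line AX with AN:NX = -1:3 ⇒ N = (-1/2, 3/2)
3. R is the centroid of triangle UNK ⇒ R = (1/14, 1/2)
line AR meets NK at Q = (1/49, 6/7)
R = A + t·(Q−A) with t = 7/2, so AR:RQ = 7/2:-5/2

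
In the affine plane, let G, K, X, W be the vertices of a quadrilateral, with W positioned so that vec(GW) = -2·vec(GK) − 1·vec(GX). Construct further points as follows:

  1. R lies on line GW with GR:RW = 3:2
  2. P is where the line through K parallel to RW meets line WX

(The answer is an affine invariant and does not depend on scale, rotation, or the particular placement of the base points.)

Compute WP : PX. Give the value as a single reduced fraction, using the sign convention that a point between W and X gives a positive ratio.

Assign G = (0, 0), K = (1, 0), X = (0, 1), W = (-2, -1) — the answer is frame-independent, so this choice is without loss of generality.
1. R lies on line GW with GR:RW = 3:2 ⇒ R = (-6/5, -3/5)
2. P is where the line through K parallel to RW meets line WX ⇒ P = (-3, -2)
P = W + t·(X−W) with t = -1/2, so WP:PX = t:(1−t) = -1/2:3/2

WP:PX = -1/3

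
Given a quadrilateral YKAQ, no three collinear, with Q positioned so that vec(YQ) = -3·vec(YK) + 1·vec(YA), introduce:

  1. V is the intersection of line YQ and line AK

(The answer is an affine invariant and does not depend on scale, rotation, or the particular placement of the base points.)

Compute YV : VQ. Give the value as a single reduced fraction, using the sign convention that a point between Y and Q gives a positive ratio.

YV:VQ = -1/3

Assign Y = (0, 0), K = (1, 0), A = (0, 1), Q = (-3, 1) — the answer is frame-independent, so this choice is without loss of generality.
1. V is the intersection of line YQ and line AK ⇒ V = (3/2, -1/2)
V = Y + t·(Q−Y) with t = -1/2, so YV:VQ = t:(1−t) = -1/2:3/2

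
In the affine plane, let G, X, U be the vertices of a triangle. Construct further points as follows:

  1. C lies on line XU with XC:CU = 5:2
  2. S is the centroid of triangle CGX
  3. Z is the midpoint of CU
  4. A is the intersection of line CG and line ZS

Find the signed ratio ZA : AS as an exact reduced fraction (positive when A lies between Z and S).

Set G = (0, 0), X = (1, 0), U = (0, 1); any affine frame gives the same invariant.
1. C lies on line XU with XC:CU = 5:2 ⇒ C = (2/7, 5/7)
2. S is the centroid of triangle CGX ⇒ S = (3/7, 5/21)
3. Z is the midpoint of CU ⇒ Z = (1/7, 6/7)
4. A is the intersection of line CG and line ZS ⇒ A = (1/4, 5/8)
A = Z + t·(S−Z) with t = 3/8, so ZA:AS = t:(1−t) = 3/8:5/8

ZA:AS = 3/5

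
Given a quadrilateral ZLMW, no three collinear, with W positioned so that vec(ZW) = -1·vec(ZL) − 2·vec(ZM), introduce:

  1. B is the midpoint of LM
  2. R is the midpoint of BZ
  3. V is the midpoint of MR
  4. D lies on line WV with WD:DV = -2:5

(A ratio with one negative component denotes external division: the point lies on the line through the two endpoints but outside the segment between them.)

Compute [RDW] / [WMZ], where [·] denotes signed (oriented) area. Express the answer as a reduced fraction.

[RDW]:[WMZ] = 1/2

Set Z = (0, 0), L = (1, 0), M = (0, 1), W = (-1, -2); any affine frame gives the same invariant.
1. B is the midpoint of LM ⇒ B = (1/2, 1/2)
2. R is the midpoint of BZ ⇒ R = (1/4, 1/4)
3. V is the midpoint of MR ⇒ V = (1/8, 5/8)
4. D lies on line WV with WD:DV = -2:5 ⇒ D = (-7/4, -15/4)
2·[RDW] = -1/2, 2·[WMZ] = -1
[RDW]:[WMZ] = -1/2:-1 = 1/2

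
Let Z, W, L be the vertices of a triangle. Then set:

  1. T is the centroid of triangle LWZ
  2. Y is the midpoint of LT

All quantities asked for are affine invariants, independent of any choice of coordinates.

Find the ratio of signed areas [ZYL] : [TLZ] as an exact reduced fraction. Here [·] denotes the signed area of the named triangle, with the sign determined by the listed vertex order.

[ZYL]:[TLZ] = 1/2

Work in coordinates with Z = (0, 0), W = (1, 0), L = (0, 1).
1. T is the centroid of triangle LWZ ⇒ T = (1/3, 1/3)
2. Y is the midpoint of LT ⇒ Y = (1/6, 2/3)
2·[ZYL] = 1/6, 2·[TLZ] = 1/3
[ZYL]:[TLZ] = 1/6:1/3 = 1/2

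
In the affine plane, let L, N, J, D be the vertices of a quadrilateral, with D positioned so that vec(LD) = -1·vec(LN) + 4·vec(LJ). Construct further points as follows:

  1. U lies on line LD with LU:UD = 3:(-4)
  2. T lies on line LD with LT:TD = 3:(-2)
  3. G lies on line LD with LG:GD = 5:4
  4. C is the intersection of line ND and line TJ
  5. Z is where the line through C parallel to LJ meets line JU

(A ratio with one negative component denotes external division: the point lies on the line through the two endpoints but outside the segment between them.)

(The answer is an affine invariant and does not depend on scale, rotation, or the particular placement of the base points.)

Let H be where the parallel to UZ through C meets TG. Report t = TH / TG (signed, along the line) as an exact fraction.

Set L = (0, 0), N = (1, 0), J = (0, 1), D = (-1, 4); any affine frame gives the same invariant.
1. U lies on line LD with LU:UD = 3:(-4) ⇒ U = (3, -12)
2. T lies on line LD with LT:TD = 3:(-2) ⇒ T = (-3, 12)
3. G lies on line LD with LG:GD = 5:4 ⇒ G = (-5/9, 20/9)
4. C is the intersection of line ND and line TJ ⇒ C = (-3/5, 16/5)
5. Z is where the line through C parallel to LJ meets line JU ⇒ Z = (-3/5, 18/5)
through C parallel to UZ: direction (-18/5, 78/5); meets TG at H = (9/5, -36/5)
H = T + t·(G−T) with t = 108/55

t = 108/55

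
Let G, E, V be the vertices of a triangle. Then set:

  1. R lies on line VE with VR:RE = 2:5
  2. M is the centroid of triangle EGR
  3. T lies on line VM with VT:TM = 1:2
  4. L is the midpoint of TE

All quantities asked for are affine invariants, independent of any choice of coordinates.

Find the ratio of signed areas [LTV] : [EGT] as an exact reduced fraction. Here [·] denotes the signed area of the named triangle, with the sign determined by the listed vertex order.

Set G = (0, 0), E = (1, 0), V = (0, 1); any affine frame gives the same invariant.
1. R lies on line VE with VR:RE = 2:5 ⇒ R = (2/7, 5/7)
2. M is the centroid of triangle EGR ⇒ M = (3/7, 5/21)
3. T lies on line VM with VT:TM = 1:2 ⇒ T = (1/7, 47/63)
4. L is the midpoint of TE ⇒ L = (4/7, 47/126)
2·[LTV] = -1/18, 2·[EGT] = -47/63
[LTV]:[EGT] = -1/18:-47/63 = 7/94

[LTV]:[EGT] = 7/94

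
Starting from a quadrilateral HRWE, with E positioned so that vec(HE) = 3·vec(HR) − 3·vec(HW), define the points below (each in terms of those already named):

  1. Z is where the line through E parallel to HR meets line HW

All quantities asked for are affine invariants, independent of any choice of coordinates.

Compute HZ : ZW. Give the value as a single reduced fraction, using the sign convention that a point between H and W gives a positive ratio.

Assign H = (0, 0), R = (1, 0), W = (0, 1), E = (3, -3) — the answer is frame-independent, so this choice is without loss of generality.
1. Z is where the line through E parallel to HR meets line HW ⇒ Z = (0, -3)
Z = H + t·(W−H) with t = -3, so HZ:ZW = t:(1−t) = -3:4

HZ:ZW = -3/4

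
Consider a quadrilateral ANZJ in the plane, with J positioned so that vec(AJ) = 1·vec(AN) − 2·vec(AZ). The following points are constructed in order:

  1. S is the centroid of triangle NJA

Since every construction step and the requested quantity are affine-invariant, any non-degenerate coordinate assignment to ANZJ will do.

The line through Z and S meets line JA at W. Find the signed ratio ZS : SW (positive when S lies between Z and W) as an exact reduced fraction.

Set A = (0, 0), N = (1, 0), Z = (0, 1), J = (1, -2); any affine frame gives the same invariant.
1. S is the centroid of triangle NJA ⇒ S = (2/3, -2/3)
line ZS meets JA at W = (2, -4)
S = Z + t·(W−Z) with t = 1/3, so ZS:SW = 1/3:2/3

ZS:SW = 1/2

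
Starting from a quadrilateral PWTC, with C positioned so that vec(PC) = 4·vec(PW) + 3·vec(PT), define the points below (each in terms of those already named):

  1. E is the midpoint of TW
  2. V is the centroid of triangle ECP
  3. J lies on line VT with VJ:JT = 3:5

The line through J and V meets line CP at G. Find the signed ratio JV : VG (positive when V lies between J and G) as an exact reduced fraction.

Assign P = (0, 0), W = (1, 0), T = (0, 1), C = (4, 3) — the answer is frame-independent, so this choice is without loss of generality.
1. E is the midpoint of TW ⇒ E = (1/2, 1/2)
2. V is the centroid of triangle ECP ⇒ V = (3/2, 7/6)
3. J lies on line VT with VJ:JT = 3:5 ⇒ J = (15/16, 53/48)
line JV meets CP at G = (36/23, 27/23)
V = J + t·(G−J) with t = 69/77, so JV:VG = 69/77:8/77

JV:VG = 69/8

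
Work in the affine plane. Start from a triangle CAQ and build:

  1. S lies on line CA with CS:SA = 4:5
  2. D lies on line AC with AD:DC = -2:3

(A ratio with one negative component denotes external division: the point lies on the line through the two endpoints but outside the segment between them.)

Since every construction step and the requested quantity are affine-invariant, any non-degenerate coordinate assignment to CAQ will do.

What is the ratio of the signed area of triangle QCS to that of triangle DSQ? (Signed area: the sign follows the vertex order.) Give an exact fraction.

[QCS]:[DSQ] = -4/23

Assign C = (0, 0), A = (1, 0), Q = (0, 1) — the answer is frame-independent, so this choice is without loss of generality.
1. S lies on line CA with CS:SA = 4:5 ⇒ S = (4/9, 0)
2. D lies on line AC with AD:DC = -2:3 ⇒ D = (3, 0)
2·[QCS] = 4/9, 2·[DSQ] = -23/9
[QCS]:[DSQ] = 4/9:-23/9 = -4/23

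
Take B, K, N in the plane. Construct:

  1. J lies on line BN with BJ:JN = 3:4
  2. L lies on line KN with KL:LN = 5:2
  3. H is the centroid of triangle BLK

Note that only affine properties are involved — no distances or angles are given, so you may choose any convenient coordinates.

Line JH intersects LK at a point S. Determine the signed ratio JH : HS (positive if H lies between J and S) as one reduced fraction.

JH:HS = 5/7

Choose coordinates B = (0, 0), K = (1, 0), N = (0, 1).
1. J lies on line BN with BJ:JN = 3:4 ⇒ J = (0, 3/7)
2. L lies on line KN with KL:LN = 5:2 ⇒ L = (2/7, 5/7)
3. H is the centroid of triangle BLK ⇒ H = (3/7, 5/21)
line JH meets LK at S = (36/35, -1/35)
H = J + t·(S−J) with t = 5/12, so JH:HS = 5/12:7/12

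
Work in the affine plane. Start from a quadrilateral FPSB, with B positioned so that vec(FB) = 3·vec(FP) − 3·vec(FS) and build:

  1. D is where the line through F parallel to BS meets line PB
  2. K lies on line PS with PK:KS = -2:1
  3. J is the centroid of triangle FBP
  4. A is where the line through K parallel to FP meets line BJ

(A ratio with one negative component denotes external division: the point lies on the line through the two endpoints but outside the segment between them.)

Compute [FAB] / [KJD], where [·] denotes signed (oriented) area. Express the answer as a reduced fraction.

[FAB]:[KJD] = 15/16

Choose coordinates F = (0, 0), P = (1, 0), S = (0, 1), B = (3, -3).
1. D is where the line through F parallel to BS meets line PB ⇒ D = (9, -12)
2. K lies on line PS with PK:KS = -2:1 ⇒ K = (-1, 2)
3. J is the centroid of triangle FBP ⇒ J = (4/3, -1)
4. A is where the line through K parallel to FP meets line BJ ⇒ A = (-7/6, 2)
2·[FAB] = -5/2, 2·[KJD] = -8/3
[FAB]:[KJD] = -5/2:-8/3 = 15/16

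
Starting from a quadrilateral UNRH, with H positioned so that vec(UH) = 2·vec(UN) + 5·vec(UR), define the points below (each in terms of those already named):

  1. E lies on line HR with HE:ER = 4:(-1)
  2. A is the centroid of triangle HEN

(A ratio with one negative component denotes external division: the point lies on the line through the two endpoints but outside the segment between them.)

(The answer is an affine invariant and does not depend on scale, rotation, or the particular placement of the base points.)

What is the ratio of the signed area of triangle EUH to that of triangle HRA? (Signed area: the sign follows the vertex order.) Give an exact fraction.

[EUH]:[HRA] = 4/3

Work in coordinates with U = (0, 0), N = (1, 0), R = (0, 1), H = (2, 5).
1. E lies on line HR with HE:ER = 4:(-1) ⇒ E = (-2/3, -1/3)
2. A is the centroid of triangle HEN ⇒ A = (7/9, 14/9)
2·[EUH] = 8/3, 2·[HRA] = 2
[EUH]:[HRA] = 8/3:2 = 4/3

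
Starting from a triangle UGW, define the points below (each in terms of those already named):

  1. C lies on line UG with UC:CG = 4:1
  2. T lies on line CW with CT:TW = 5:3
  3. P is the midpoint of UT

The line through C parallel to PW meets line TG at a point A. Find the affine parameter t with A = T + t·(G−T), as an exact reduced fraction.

Set U = (0, 0), G = (1, 0), W = (0, 1); any affine frame gives the same invariant.
1. C lies on line UG with UC:CG = 4:1 ⇒ C = (4/5, 0)
2. T lies on line CW with CT:TW = 5:3 ⇒ T = (3/10, 5/8)
3. P is the midpoint of UT ⇒ P = (3/20, 5/16)
through C parallel to PW: direction (-3/20, 11/16); meets TG at A = (233/310, 55/248)
A = T + t·(G−T) with t = 20/31

t = 20/31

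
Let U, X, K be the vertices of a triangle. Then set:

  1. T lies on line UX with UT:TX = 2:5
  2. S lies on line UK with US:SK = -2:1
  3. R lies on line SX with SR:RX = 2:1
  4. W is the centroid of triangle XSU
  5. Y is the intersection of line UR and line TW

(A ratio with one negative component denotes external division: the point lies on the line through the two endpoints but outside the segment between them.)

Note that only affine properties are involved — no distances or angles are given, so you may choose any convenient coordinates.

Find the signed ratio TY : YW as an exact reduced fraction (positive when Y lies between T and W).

Choose coordinates U = (0, 0), X = (1, 0), K = (0, 1).
1. T lies on line UX with UT:TX = 2:5 ⇒ T = (2/7, 0)
2. S lies on line UK with US:SK = -2:1 ⇒ S = (0, 2)
3. R lies on line SX with SR:RX = 2:1 ⇒ R = (2/3, 2/3)
4. W is the centroid of triangle XSU ⇒ W = (1/3, 2/3)
5. Y is the intersection of line UR and line TW ⇒ Y = (4/13, 4/13)
Y = T + t·(W−T) with t = 6/13, so TY:YW = t:(1−t) = 6/13:7/13

TY:YW = 6/7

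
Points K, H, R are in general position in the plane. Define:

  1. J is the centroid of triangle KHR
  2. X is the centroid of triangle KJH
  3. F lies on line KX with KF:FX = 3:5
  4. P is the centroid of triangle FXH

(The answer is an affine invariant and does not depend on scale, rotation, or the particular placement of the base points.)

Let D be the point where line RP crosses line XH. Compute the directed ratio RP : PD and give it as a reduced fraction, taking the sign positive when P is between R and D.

RP:PD = -101/5

Assign K = (0, 0), H = (1, 0), R = (0, 1) — the answer is frame-independent, so this choice is without loss of generality.
1. J is the centroid of triangle KHR ⇒ J = (1/3, 1/3)
2. X is the centroid of triangle KJH ⇒ X = (4/9, 1/9)
3. F lies on line KX with KF:FX = 3:5 ⇒ F = (1/6, 1/24)
4. P is the centroid of triangle FXH ⇒ P = (29/54, 11/216)
line RP meets XH at D = (464/909, 89/909)
P = R + t·(D−R) with t = 101/96, so RP:PD = 101/96:-5/96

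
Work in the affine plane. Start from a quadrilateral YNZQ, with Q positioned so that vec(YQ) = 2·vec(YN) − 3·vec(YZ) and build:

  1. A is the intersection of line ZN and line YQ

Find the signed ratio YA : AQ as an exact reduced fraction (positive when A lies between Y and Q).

Assign Y = (0, 0), N = (1, 0), Z = (0, 1), Q = (2, -3) — the answer is frame-independent, so this choice is without loss of generality.
1. A is the intersection of line ZN and line YQ ⇒ A = (-2, 3)
A = Y + t·(Q−Y) with t = -1, so YA:AQ = t:(1−t) = -1:2

YA:AQ = -1/2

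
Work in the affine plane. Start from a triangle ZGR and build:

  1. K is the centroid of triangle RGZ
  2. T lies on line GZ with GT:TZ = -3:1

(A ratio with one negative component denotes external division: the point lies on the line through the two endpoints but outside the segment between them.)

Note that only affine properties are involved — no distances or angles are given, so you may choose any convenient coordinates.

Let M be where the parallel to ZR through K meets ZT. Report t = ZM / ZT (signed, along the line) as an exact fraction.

Set Z = (0, 0), G = (1, 0), R = (0, 1); any affine frame gives the same invariant.
1. K is the centroid of triangle RGZ ⇒ K = (1/3, 1/3)
2. T lies on line GZ with GT:TZ = -3:1 ⇒ T = (-1/2, 0)
through K parallel to ZR: direction (0, 1); meets ZT at M = (1/3, 0)
M = Z + t·(T−Z) with t = -2/3

t = -2/3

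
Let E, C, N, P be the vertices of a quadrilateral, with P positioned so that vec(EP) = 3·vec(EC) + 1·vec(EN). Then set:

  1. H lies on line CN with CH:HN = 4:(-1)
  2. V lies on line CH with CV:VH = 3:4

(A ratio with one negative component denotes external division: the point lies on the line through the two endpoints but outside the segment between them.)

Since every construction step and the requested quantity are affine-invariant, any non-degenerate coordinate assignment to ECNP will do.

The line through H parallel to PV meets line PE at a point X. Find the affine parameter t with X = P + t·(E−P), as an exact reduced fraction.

t = -16/9

Set E = (0, 0), C = (1, 0), N = (0, 1), P = (3, 1); any affine frame gives the same invariant.
1. H lies on line CN with CH:HN = 4:(-1) ⇒ H = (-1/3, 4/3)
2. V lies on line CH with CV:VH = 3:4 ⇒ V = (3/7, 4/7)
through H parallel to PV: direction (-18/7, -3/7); meets PE at X = (25/3, 25/9)
X = P + t·(E−P) with t = -16/9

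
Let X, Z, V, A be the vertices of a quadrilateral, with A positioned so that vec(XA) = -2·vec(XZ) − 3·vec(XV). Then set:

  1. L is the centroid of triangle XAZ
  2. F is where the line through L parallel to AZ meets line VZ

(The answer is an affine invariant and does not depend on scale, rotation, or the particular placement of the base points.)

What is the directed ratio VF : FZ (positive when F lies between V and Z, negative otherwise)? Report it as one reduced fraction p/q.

VF:FZ = 5

Choose coordinates X = (0, 0), Z = (1, 0), V = (0, 1), A = (-2, -3).
1. L is the centroid of triangle XAZ ⇒ L = (-1/3, -1)
2. F is where the line through L parallel to AZ meets line VZ ⇒ F = (5/6, 1/6)
F = V + t·(Z−V) with t = 5/6, so VF:FZ = t:(1−t) = 5/6:1/6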